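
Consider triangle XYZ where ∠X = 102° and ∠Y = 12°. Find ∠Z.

angle Z = 180 - 102 - 12 = 66 degrees.

66 degrees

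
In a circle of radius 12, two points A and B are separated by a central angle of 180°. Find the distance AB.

Chord = 2(12) sin(90°) = 24

24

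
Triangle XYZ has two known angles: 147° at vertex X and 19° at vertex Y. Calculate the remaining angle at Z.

The interior angles sum to 180°: angle Z = 180 - 147 - 19 = 14°.
The triangle is obtuse (angles 147°, 19°, 14°).

14 degrees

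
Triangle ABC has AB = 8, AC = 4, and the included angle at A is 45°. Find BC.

When two sides and the included angle are known, the law of cosines gives the third side.
c^2 = a^2 + b^2 - 2ab cos(C) generalizes the Pythagorean theorem to non-right triangles.
Here: BC^2 = 64 + 16 - 64*(sqrt(2)/2) = 80 - 32*sqrt(2)
BC = 4*sqrt(5 - 2*sqrt(2))

4*sqrt(5 - 2*sqrt(2))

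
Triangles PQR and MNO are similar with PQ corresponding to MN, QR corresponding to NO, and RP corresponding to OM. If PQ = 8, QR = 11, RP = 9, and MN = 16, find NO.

Similar triangles have proportional sides. Setting up the proportion:
MN / PQ = NO / QR
16 / 8 = NO / 11
NO = 11 * 16 / 8 = 22.

22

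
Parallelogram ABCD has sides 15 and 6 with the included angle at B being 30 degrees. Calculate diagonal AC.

Law of cosines: d^2 = 15^2 + 6^2 - 2(15)(6)cos(30°) = 261 - 90*sqrt(3), so d = 3*sqrt(29 - 10*sqrt(3)).

3*sqrt(29 - 10*sqrt(3))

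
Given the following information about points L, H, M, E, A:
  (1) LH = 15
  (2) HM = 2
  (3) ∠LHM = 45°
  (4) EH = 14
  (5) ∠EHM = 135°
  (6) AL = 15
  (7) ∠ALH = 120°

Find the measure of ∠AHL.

Step 1: By the law of cosines on triangle HLA: HA² = 15² + 15² − 2·15·15·cos(120°) = 675, so HA = 15·√3.
Step 2: By the inverse law of cosines on triangle AHL: cos(∠AHL) = ((15·√3)² + 15² − 15²) / (2·15·√3·15) = 675/779.42 = 0.866, so ∠AHL = 30°.

Therefore, the measure of angle ∠AHL = 30°.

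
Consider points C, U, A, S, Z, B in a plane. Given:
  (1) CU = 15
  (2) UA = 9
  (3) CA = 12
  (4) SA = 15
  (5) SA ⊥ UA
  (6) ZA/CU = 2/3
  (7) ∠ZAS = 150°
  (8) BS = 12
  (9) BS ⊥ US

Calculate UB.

Step 1: By the law of cosines on triangle UAS: US² = 9² + 15² − 2·9·15·cos(90°) = 306, so US = 3·√34.
Step 2: By the law of cosines on triangle USB: UB² = (3·√34)² + 12² − 2·3·√34·12·cos(90°) = 450, so UB = 15·√2.

Therefore, the length of UB = 15·√2.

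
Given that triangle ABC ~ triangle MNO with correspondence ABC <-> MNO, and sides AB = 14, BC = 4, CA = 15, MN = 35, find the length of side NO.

Since the triangles are similar, the ratio of corresponding sides is constant.
Scale factor k = MN / AB = 35 / 14 = 5/2
NO = k * BC = 5/2 * 4 = 10

10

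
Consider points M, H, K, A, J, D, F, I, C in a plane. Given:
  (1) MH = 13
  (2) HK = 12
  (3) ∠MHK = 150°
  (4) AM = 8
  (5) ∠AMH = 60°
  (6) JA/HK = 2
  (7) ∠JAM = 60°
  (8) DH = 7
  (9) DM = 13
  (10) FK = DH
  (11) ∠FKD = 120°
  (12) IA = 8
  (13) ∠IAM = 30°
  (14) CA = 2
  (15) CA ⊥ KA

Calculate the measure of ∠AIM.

Step 1: By the law of cosines on triangle IAM: IM² = 8² + 8² − 2·8·8·cos(30°) = 17.15, so IM ≈ 4.14.
Step 2: By the inverse law of cosines on triangle AIM: cos(∠AIM) = (8² + 4.14² − 8²) / (2·8·4.14) = 17.15/66.26 = 0.2588, so ∠AIM = 75°.

Therefore, the measure of angle ∠AIM = 75°.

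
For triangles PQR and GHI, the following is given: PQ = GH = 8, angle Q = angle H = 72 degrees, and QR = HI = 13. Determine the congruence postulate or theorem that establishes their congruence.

The given information provides:
PQ = GH = 8, angle Q = angle H = 72 degrees, and QR = HI = 13
This matches the SAS congruence theorem.
Two pairs of corresponding sides and the included angle are equal (Side-Angle-Side).

SAS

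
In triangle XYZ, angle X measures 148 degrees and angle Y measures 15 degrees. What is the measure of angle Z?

By the triangle angle sum property, the three interior angles of any triangle add up to 180°.
We know angle X = 148° and angle Y = 15°, so their sum is 163°.
Therefore angle Z = 180° - 163° = 17°.

17 degrees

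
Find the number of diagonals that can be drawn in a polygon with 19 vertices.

Each of the 19 vertices connects to 16 non-adjacent vertices via diagonals.
Total connections = 19 × 16 = 304, but each diagonal is counted twice.
Number of diagonals = 304 / 2 = 152.

152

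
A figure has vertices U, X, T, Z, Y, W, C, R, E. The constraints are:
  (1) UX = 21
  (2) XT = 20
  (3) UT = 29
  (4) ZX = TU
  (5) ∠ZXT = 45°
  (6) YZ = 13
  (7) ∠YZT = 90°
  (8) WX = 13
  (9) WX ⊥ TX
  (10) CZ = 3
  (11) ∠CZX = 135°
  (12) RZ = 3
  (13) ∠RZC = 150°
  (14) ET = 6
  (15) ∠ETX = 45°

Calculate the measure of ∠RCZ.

Step 1: By the law of cosines on triangle CZR: CR² = 3² + 3² − 2·3·3·cos(150°) = 33.59, so CR ≈ 5.8.
Step 2: By the inverse law of cosines on triangle RCZ: cos(∠RCZ) = (5.8² + 3² − 3²) / (2·5.8·3) = 33.59/34.77 = 0.9659, so ∠RCZ = 15°.

Therefore, the measure of angle ∠RCZ = 15°.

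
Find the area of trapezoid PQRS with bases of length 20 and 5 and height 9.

A trapezoid's area equals the midsegment times the height.
The midsegment is (20 + 5) / 2 = 25/2.
Area = 25/2 * 9 = 225/2.

225/2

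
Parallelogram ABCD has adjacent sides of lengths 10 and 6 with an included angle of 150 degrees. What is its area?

The area of a parallelogram equals the product of two adjacent sides times the sine of the included angle.
This is because the height equals 6 * sin(150°) = 3.
Area = 10 * 3 = 30

30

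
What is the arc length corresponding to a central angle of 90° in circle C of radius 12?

Arc length = 2πr × θ/360
= 2π × 12 × 1/4
= 6*pi

6*pi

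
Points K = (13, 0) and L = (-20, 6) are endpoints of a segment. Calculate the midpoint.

The midpoint is the point halfway along the segment.
Move half the horizontal distance: 13 + (-20 - 13)/2 = 13 + -33/2 = -7/2
Move half the vertical distance: 0 + (6 - 0)/2 = 0 + 6/2 = 3
Midpoint = (-7/2, 3)

(-7/2, 3)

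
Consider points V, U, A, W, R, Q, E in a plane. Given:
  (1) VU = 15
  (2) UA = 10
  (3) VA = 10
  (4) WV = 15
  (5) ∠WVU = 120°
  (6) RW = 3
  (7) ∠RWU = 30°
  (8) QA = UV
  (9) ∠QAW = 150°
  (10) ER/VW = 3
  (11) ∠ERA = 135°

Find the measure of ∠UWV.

Step 1: By the law of cosines on triangle WVU: WU² = 15² + 15² − 2·15·15·cos(120°) = 675, so WU = 15·√3.
Step 2: By the inverse law of cosines on triangle UWV: cos(∠UWV) = ((15·√3)² + 15² − 15²) / (2·15·√3·15) = 675/779.42 = 0.866, so ∠UWV = 30°.

Therefore, the measure of angle ∠UWV = 30°.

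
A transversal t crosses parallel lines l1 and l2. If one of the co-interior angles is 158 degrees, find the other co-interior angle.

Co-interior angles (same-side interior) formed by parallel lines and a transversal are supplementary (sum to 180 degrees).
The given angle is 158 degrees.
The co-interior angle = 180 - 158 = 22 degrees.

22 degrees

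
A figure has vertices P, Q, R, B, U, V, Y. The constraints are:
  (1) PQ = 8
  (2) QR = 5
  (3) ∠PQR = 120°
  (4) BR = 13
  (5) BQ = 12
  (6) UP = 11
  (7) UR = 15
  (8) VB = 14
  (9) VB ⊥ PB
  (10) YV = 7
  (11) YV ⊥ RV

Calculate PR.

Step 1: By the law of cosines on triangle PQR: PR² = 8² + 5² − 2·8·5·cos(120°) = 129, so PR = √129.

Therefore, the length of PR = √129.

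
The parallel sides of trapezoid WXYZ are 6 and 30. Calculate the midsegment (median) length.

The midsegment of a trapezoid = (base1 + base2) / 2
midsegment = (6 + 30) / 2
midsegment = 36 / 2
midsegment = 18

18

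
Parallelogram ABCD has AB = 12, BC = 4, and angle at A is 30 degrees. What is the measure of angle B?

Opposite sides of a parallelogram are parallel, so consecutive angles form co-interior angles on a transversal.
Co-interior angles sum to 180°, giving angle B = 180 - 30 = 150 degrees.

150 degrees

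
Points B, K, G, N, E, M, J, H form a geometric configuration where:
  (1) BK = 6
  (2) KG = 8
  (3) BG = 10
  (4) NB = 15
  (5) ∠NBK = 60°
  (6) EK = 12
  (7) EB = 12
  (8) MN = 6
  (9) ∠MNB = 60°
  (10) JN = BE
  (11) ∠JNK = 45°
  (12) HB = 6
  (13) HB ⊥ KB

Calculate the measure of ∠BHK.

Step 1: By the law of cosines on triangle HBK: HK² = 6² + 6² − 2·6·6·cos(90°) = 72, so HK = 6·√2.
Step 2: By the inverse law of cosines on triangle BHK: cos(∠BHK) = (6² + (6·√2)² − 6²) / (2·6·6·√2) = 72/101.82 = 0.7071, so ∠BHK = 45°.

Therefore, the measure of angle ∠BHK = 45°.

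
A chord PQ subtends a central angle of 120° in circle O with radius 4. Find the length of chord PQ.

Drop a perpendicular from the center to the chord, bisecting both the chord and the central angle.
Each half-chord = r sin(θ/2) = 4 sin(60°).
The full chord = 2 × 4 × sin(60°) = 4*sqrt(3).

4*sqrt(3)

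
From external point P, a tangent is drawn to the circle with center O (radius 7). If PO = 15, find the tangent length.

The tangent, radius, and line from the external point to the center form a right triangle.
The right angle is where the tangent meets the radius.
By the Pythagorean theorem: tangent² + 7² = 15²
tangent² = 225 - 49 = 176
tangent = 4*sqrt(11)

4*sqrt(11)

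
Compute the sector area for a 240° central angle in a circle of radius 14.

Sector area = πr² × θ/360
= π × 14² × 2/3
= π × 196 × 2/3
= 392*pi/3

392*pi/3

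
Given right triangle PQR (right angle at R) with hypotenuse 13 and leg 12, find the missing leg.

By the Pythagorean theorem: QR^2 = PQ^2 - PR^2
QR^2 = 13^2 - 12^2 = 169 - 144 = 25
QR = sqrt(25) = 5

5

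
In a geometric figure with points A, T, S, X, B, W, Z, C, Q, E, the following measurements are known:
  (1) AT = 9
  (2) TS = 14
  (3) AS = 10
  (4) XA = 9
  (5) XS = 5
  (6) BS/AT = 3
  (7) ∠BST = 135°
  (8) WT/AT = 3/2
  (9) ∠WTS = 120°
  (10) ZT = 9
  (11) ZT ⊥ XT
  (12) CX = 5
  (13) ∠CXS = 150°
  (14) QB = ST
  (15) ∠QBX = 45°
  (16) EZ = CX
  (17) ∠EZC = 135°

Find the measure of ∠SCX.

Step 1: By the law of cosines on triangle CXS: CS² = 5² + 5² − 2·5·5·cos(150°) = 93.3, so CS ≈ 9.66.
Step 2: By the inverse law of cosines on triangle SCX: cos(∠SCX) = (9.66² + 5² − 5²) / (2·9.66·5) = 93.3/96.59 = 0.9659, so ∠SCX = 15°.

Therefore, the measure of angle ∠SCX = 15°.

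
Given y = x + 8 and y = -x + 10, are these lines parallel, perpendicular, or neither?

Slope of line 1: m1 = 1
Slope of line 2: m2 = -1
m1 * m2 = -1, so perpendicular.

Perpendicular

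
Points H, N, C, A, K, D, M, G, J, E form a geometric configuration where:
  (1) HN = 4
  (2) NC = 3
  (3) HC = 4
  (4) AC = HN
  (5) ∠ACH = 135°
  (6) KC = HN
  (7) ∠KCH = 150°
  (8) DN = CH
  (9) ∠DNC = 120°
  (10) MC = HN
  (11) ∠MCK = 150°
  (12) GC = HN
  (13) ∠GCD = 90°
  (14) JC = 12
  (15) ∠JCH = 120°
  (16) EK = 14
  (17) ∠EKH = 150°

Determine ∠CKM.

From the given relations: KC = HN = 4; MC = HN = 4.
Step 1: By the law of cosines on triangle KCM: KM² = 4² + 4² − 2·4·4·cos(150°) = 59.71, so KM ≈ 7.73.
Step 2: By the inverse law of cosines on triangle CKM: cos(∠CKM) = (4² + 7.73² − 4²) / (2·4·7.73) = 59.71/61.82 = 0.9659, so ∠CKM = 15°.

Therefore, the measure of angle ∠CKM = 15°.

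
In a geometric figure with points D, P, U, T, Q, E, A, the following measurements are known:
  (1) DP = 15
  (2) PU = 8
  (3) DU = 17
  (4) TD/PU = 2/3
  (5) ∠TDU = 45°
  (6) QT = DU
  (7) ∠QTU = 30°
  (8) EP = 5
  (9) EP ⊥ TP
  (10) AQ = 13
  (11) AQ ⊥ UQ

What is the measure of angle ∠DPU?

Step 1: By the inverse law of cosines on triangle DPU: cos(∠DPU) = (15² + 8² − 17²) / (2·15·8) = 0/240 = 0, so ∠DPU = 90°.

Therefore, the measure of angle ∠DPU = 90°.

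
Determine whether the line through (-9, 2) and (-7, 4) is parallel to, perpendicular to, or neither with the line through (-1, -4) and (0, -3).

Slope of line 1: m1 = (4 - 2)/(-7 - -9) = 2/2 = 1
Slope of line 2: m2 = (-3 - -4)/(0 - -1) = 1/1 = 1
Two lines are parallel if and only if they have equal slopes (or both are vertical).
Here m1 = m2 = 1, confirming the lines are parallel.

Parallel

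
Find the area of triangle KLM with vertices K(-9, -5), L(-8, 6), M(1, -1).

Shoelace: Area = (1/2)|-9(6--1) + -8(-1--5) + 1(-5-6)| = (1/2)(106) = 53

53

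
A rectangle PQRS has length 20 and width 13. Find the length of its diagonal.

A rectangle's diagonal splits it into two right triangles, with the diagonal as the hypotenuse.
By the Pythagorean theorem, d^2 = 20^2 + 13^2 = 569.
Therefore d = sqrt(569).

sqrt(569)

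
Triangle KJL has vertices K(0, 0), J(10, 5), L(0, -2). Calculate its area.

Shoelace: Area = (1/2)|0(5--2) + 10(-2-0) + 0(0-5)| = (1/2)(20) = 10

10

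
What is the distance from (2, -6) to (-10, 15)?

The horizontal distance is |-10 - 2| = 12 and the vertical distance is |15 - -6| = 21.
By the Pythagorean theorem, d = sqrt(12^2 + 21^2) = sqrt(585) = 3*sqrt(65).

3*sqrt(65)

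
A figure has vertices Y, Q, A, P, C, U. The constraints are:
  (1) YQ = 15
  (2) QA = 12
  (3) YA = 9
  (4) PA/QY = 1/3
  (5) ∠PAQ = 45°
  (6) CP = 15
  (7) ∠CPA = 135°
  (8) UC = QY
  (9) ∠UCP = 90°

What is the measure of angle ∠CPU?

From the given relations: UC = QY = 15.
Step 1: By the law of cosines on triangle PCU: PU² = 15² + 15² − 2·15·15·cos(90°) = 450, so PU = 15·√2.
Step 2: By the inverse law of cosines on triangle CPU: cos(∠CPU) = (15² + (15·√2)² − 15²) / (2·15·15·√2) = 450/636.4 = 0.7071, so ∠CPU = 45°.

Therefore, the measure of angle ∠CPU = 45°.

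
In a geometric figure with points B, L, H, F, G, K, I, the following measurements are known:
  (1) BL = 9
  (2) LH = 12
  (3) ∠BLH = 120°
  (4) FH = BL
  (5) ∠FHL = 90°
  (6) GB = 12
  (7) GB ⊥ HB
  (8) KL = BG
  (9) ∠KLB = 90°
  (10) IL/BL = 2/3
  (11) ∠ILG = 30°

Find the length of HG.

Step 1: By the law of cosines on triangle BLH: BH² = 9² + 12² − 2·9·12·cos(120°) = 333, so BH = 3·√37.
Step 2: By the law of cosines on triangle HBG: HG² = (3·√37)² + 12² − 2·3·√37·12·cos(90°) = 477, so HG = 3·√53.

Therefore, the length of HG = 3·√53.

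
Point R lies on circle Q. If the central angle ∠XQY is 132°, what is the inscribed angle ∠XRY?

By the inscribed angle theorem, the inscribed angle is half the central angle.
Inscribed angle = 132° / 2 = 66°

66°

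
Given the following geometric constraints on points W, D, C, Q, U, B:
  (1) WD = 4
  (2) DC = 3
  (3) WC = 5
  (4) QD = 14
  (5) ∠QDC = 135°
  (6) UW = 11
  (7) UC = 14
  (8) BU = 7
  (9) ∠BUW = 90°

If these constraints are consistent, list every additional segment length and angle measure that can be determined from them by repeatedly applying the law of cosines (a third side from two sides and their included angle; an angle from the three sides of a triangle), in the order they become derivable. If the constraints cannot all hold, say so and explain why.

The constraints are consistent. Derivable facts, in order:
After 1 step:
- CQ ≈ 16.26
- WB = √170
- ∠CDW = 90°
- ∠CUW = 18.55°
- ∠CWD = 36.87°
- ∠CWU = 117.04°
- ∠DCW = 53.13°
- ∠UCW = 44.42°
After 2 steps:
- ∠BWU = 32.47°
- ∠CQD = 7.5°
- ∠DCQ = 37.5°
- ∠UBW = 57.53°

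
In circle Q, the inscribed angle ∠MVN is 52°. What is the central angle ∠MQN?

Central angle = 2 × 52° = 104° (inscribed angle theorem).

104°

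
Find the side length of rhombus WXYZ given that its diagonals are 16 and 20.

Half-diagonals are 8 and 10. side = sqrt(8^2 + 10^2) = sqrt(164) = 2*sqrt(41)

2*sqrt(41)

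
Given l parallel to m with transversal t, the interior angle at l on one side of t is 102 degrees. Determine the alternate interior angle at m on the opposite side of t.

Alternate interior angles are equal: 102 degrees.

102 degrees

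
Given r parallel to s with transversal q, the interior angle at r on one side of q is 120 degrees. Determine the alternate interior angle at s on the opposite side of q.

Alternate interior angles are equal: 120 degrees.

120 degrees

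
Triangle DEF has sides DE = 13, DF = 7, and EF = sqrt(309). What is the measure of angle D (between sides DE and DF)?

When all three sides of a triangle are known, the law of cosines can be rearranged to find any angle.
cos(C) = (a² + b² - c²) / (2ab) gives cos(D) = -1/2.
Taking the inverse cosine: D = 120°.

120°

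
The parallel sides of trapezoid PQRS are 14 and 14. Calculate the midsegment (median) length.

The midsegment of a trapezoid = (base1 + base2) / 2
midsegment = (14 + 14) / 2
midsegment = 28 / 2
midsegment = 14

14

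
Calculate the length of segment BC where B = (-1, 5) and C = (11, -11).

The horizontal distance is |11 - -1| = 12 and the vertical distance is |-11 - 5| = 16.
By the Pythagorean theorem, d = sqrt(12^2 + 16^2) = sqrt(400) = 20.

20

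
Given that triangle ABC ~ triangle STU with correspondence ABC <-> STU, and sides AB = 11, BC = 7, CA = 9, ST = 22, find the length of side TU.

Similar triangles have proportional sides. Setting up the proportion:
ST / AB = TU / BC
22 / 11 = TU / 7
TU = 7 * 22 / 11 = 14.

14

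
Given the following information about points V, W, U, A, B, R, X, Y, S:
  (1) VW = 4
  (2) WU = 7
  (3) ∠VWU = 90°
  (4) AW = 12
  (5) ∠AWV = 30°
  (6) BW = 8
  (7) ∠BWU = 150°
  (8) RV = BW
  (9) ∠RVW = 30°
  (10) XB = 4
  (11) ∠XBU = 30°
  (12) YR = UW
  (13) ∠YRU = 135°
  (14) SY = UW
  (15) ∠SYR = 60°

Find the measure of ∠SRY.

From the given relations: YR = UW = 7; SY = UW = 7.
Step 1: By the law of cosines on triangle RYS: RS² = 7² + 7² − 2·7·7·cos(60°) = 49, so RS = 7.
Step 2: By the inverse law of cosines on triangle SRY: cos(∠SRY) = (7² + 7² − 7²) / (2·7·7) = 49/98 = 0.5, so ∠SRY = 60°.

Therefore, the measure of angle ∠SRY = 60°.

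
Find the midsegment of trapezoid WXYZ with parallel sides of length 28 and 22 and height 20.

The midsegment of a trapezoid = (base1 + base2) / 2
midsegment = (28 + 22) / 2
midsegment = 50 / 2
midsegment = 25

25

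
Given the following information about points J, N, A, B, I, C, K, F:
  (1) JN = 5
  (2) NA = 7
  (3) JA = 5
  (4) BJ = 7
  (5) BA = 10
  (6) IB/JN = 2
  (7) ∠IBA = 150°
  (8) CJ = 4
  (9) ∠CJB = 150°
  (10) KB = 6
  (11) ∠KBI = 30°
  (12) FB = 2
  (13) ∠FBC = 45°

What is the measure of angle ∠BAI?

From the given relations: IB = 2·JN = 2·5 = 10.
Step 1: By the law of cosines on triangle ABI: AI² = 10² + 10² − 2·10·10·cos(150°) = 373.21, so AI ≈ 19.32.
Step 2: By the inverse law of cosines on triangle BAI: cos(∠BAI) = (10² + 19.32² − 10²) / (2·10·19.32) = 373.21/386.37 = 0.9659, so ∠BAI = 15°.

Therefore, the measure of angle ∠BAI = 15°.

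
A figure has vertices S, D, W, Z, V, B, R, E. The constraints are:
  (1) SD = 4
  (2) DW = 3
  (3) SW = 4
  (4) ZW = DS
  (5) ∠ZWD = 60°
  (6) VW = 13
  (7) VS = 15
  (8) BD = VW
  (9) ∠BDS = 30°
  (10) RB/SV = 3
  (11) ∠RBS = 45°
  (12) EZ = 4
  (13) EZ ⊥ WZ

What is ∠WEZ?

From the given relations: ZW = DS = 4.
Step 1: By the law of cosines on triangle EZW: EW² = 4² + 4² − 2·4·4·cos(90°) = 32, so EW = 4·√2.
Step 2: By the inverse law of cosines on triangle WEZ: cos(∠WEZ) = ((4·√2)² + 4² − 4²) / (2·4·√2·4) = 32/45.25 = 0.7071, so ∠WEZ = 45°.

Therefore, the measure of angle ∠WEZ = 45°.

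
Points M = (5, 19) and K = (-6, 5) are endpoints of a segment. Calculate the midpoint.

M = ((x₁ + x₂)/2, (y₁ + y₂)/2)
= ((5 + -6)/2, (19 + 5)/2)
= (-1/2, 24/2) = (-1/2, 12)

(-1/2, 12)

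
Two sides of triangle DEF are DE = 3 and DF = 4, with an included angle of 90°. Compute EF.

By the law of cosines: EF^2 = DE^2 + DF^2 - 2*DE*DF*cos(D)
EF^2 = 3^2 + 4^2 - 2*3*4*cos(90°)
EF^2 = 9 + 16 - 24*(0)
EF^2 = 25
EF = 5

5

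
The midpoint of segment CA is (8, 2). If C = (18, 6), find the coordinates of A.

Using the midpoint formula: M = ((x1 + x2)/2, (y1 + y2)/2)
We know M = (8, 2) and C = (18, 6)
For x: 8 = (18 + x2)/2, so x2 = 2*8 - 18 = -2
For y: 2 = (6 + y2)/2, so y2 = 2*2 - 6 = -2
A = (-2, -2)

(-2, -2)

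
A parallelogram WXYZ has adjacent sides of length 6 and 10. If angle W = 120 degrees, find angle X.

In a parallelogram, consecutive angles are supplementary (sum to 180°).
angle X = 180 - angle W
angle X = 180 - 120
angle X = 60 degrees

60 degrees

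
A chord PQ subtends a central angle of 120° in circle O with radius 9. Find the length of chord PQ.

Chord length = 2r sin(θ/2)
= 2 × 9 × sin(120°/2)
= 2 × 9 × sin(60°)
= 9*sqrt(3)

9*sqrt(3)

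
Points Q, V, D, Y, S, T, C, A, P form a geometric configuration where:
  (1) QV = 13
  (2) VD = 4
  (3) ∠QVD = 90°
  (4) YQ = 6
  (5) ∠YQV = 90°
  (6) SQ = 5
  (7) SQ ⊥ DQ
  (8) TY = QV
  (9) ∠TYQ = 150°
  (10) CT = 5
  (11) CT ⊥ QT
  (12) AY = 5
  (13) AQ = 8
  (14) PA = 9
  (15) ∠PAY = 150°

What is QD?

Step 1: By the law of cosines on triangle QVD: QD² = 13² + 4² − 2·13·4·cos(90°) = 185, so QD = √185.

Therefore, the length of QD = √185.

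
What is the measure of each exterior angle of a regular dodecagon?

Each exterior angle of a regular n-gon is 360 / n.
For n = 12: 360 / 12 = 30 degrees.

30 degrees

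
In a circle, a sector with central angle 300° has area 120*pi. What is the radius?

The sector covers 300°/360° = 5/6 of the full circle.
Full circle area = 120*pi / 5/6 = 144*pi.
Since full area = πr², we get r² = 144*pi/π = 144, so r = 12.

12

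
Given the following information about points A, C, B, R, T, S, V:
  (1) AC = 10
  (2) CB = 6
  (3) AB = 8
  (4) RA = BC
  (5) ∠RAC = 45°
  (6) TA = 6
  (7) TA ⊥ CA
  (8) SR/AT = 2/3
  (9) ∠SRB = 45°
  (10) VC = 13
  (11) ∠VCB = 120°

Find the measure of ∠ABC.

Step 1: By the inverse law of cosines on triangle ABC: cos(∠ABC) = (8² + 6² − 10²) / (2·8·6) = 0/96 = 0, so ∠ABC = 90°.

Therefore, the measure of angle ∠ABC = 90°.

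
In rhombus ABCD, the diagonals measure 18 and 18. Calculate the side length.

In a rhombus, the diagonals bisect each other perpendicularly, creating four congruent right triangles.
Each triangle has legs 9 (half of 18) and 9 (half of 18).
The hypotenuse of each right triangle is a side of the rhombus:
side = sqrt(9^2 + 9^2) = sqrt(162) = 9*sqrt(2)

9*sqrt(2)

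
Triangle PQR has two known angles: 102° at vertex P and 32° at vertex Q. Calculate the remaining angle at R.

angle R = 180 - 102 - 32 = 46 degrees.

46 degrees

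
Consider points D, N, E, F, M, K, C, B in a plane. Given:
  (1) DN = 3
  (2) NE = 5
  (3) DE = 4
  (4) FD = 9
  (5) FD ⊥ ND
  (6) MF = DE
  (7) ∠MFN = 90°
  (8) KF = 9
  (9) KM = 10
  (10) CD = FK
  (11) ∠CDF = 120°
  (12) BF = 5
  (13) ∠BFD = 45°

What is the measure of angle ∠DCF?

From the given relations: CD = FK = 9.
Step 1: By the law of cosines on triangle CDF: CF² = 9² + 9² − 2·9·9·cos(120°) = 243, so CF = 9·√3.
Step 2: By the inverse law of cosines on triangle DCF: cos(∠DCF) = (9² + (9·√3)² − 9²) / (2·9·9·√3) = 243/280.59 = 0.866, so ∠DCF = 30°.

Therefore, the measure of angle ∠DCF = 30°.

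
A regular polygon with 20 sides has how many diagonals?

The number of diagonals in an n-gon is n(n - 3)/2.
For n = 20: 20(20 - 3)/2 = 20 × 17 / 2 = 170.

170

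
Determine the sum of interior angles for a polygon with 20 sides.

The sum of interior angles of an n-sided polygon is (n - 2) * 180.
For n = 20: (20 - 2) * 180 = 18 * 180 = 3240 degrees.

3240 degrees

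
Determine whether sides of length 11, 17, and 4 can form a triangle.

The longest side is 17. The other two sides sum to 4 + 11 = 15.
Since 15 ≤ 17, the two shorter sides cannot reach around to close the triangle.

No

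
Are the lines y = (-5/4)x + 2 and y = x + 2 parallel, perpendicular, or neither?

Slope of line 1: m1 = -5/4
Slope of line 2: m2 = 1
m1 != m2 (-5/4 != 1), so not parallel.
m1 * m2 = (-5/4) * (1) = -5/4 != -1, so not perpendicular.
The lines are neither parallel nor perpendicular.

Neither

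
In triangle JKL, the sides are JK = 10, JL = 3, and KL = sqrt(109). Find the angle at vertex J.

When all three sides of a triangle are known, the law of cosines can be rearranged to find any angle.
cos(C) = (a² + b² - c²) / (2ab) gives cos(J) = 0.
Taking the inverse cosine: J = 90°.

90°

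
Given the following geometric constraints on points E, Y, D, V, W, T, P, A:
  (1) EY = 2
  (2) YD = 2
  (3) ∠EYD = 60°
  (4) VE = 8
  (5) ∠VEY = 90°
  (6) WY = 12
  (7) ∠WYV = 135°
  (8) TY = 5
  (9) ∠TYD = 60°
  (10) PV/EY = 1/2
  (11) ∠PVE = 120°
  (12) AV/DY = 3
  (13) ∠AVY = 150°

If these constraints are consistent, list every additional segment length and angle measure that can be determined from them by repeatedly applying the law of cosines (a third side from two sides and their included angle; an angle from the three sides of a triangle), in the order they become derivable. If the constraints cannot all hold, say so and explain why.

The constraints are consistent. Derivable facts, in order:
After 1 step:
- DT = √19
- ED = 2
- EP = √73
- YV = 2·√17
After 2 steps:
- VW ≈ 18.76
- YA ≈ 13.77
- ∠DEY = 60°
- ∠DTY = 23.41°
- ∠EDY = 60°
- ∠EPV = 54.18°
- ∠EVY = 14.04°
- ∠EYV = 75.96°
- ∠PEV = 5.82°
- ∠TDY = 96.59°
After 3 steps:
- ∠AYV = 12.58°
- ∠VAY = 17.42°
- ∠VWY = 18.11°
- ∠WVY = 26.89°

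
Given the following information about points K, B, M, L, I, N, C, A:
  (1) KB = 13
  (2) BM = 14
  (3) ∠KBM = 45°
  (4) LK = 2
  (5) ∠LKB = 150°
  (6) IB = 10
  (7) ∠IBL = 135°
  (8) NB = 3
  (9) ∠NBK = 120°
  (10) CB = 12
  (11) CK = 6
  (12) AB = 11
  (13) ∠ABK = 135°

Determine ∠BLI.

Step 1: By the law of cosines on triangle LKB: LB² = 2² + 13² − 2·2·13·cos(150°) = 218.03, so LB ≈ 14.77.
Step 2: By the law of cosines on triangle LBI: LI² = 14.77² + 10² − 2·14.77·10·cos(135°) = 526.86, so LI ≈ 22.95.
Step 3: By the inverse law of cosines on triangle BLI: cos(∠BLI) = (14.77² + 22.95² − 10²) / (2·14.77·22.95) = 644.89/677.86 = 0.9514, so ∠BLI = 17.94°.

Therefore, the measure of angle ∠BLI = 17.94°.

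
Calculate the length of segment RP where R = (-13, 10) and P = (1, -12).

d = sqrt((14)^2 + (-22)^2) = sqrt(680) = 2*sqrt(170)

2*sqrt(170)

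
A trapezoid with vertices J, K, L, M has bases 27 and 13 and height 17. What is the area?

Area = (27 + 13) * 17 / 2 = 680 / 2 = 340

340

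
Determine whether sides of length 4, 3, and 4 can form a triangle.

For three segments to close into a triangle, no single side can be as long as the other two combined.
The longest side is 4, and 3 + 4 = 7 > 4.
A triangle can be formed.

Yes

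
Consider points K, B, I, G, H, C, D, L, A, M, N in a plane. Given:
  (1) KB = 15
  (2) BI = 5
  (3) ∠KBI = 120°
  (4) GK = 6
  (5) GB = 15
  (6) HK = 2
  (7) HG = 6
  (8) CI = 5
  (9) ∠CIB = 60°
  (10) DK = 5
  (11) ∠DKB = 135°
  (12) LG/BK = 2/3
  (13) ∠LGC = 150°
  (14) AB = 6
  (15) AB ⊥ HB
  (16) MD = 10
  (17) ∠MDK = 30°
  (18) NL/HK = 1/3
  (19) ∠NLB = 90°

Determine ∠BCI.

Step 1: By the law of cosines on triangle CIB: CB² = 5² + 5² − 2·5·5·cos(60°) = 25, so CB = 5.
Step 2: By the inverse law of cosines on triangle BCI: cos(∠BCI) = (5² + 5² − 5²) / (2·5·5) = 25/50 = 0.5, so ∠BCI = 60°.

Therefore, the measure of angle ∠BCI = 60°.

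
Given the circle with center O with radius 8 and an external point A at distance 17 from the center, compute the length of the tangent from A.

The tangent, radius, and line from the external point to the center form a right triangle.
The right angle is where the tangent meets the radius.
By the Pythagorean theorem: tangent² + 8² = 17²
tangent² = 289 - 64 = 225
tangent = 15

15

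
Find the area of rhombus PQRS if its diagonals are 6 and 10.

The diagonals of a rhombus divide it into four right triangles.
Each triangle has legs 6/ 2 = 3 and 10/2 = 5, so each has area (1/2)*3*5 = 15/2.
Four such triangles give total area = (d1 * d2) / 2 = 30.

30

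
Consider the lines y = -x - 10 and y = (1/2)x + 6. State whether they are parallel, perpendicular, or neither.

Slope of line 1: m1 = -1
Slope of line 2: m2 = 1/2
m1 != m2 (-1 != 1/2), so not parallel.
m1 * m2 = (-1) * (1/2) = -1/2 != -1, so not perpendicular.
The lines are neither parallel nor perpendicular.

Neither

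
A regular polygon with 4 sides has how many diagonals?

The number of diagonals in an n-gon is n(n - 3)/2.
For n = 4: 4(4 - 3)/2 = 4 × 1 / 2 = 2.

2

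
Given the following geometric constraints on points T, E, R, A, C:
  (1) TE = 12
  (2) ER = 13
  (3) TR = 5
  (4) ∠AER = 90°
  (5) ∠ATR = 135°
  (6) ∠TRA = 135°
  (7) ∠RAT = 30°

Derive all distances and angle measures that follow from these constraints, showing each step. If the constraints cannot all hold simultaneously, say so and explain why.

These constraints are not satisfiable: (5), (6) and (7) are the three interior angles of triangle ATR, which must sum to 180°, but 135° + 135° + 30° = 300°. No planar figure meets all of them, so nothing further can be derived.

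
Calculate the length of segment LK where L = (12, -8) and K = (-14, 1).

d = sqrt((-14 - 12)^2 + (1 - -8)^2)
d = sqrt(-26^2 + 9^2)
d = sqrt(676 + 81)
d = sqrt(757)

sqrt(757)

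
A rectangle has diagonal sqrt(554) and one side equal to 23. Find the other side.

b = sqrt(d^2 - a^2) = sqrt(554 - 529) = sqrt(25) = 5

5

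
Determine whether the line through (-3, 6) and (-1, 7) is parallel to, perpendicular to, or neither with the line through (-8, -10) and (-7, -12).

Slope of line 1: m1 = (7 - 6)/(-1 - -3) = 1/2 = 1/2
Slope of line 2: m2 = (-12 - -10)/(-7 - -8) = -2/1 = -2
m1 * m2 = (1/2) * (-2) = -1 = -1, so the lines are perpendicular.

Perpendicular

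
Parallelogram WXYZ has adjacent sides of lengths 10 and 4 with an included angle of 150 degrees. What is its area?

Area = 10 * 4 * sin(150°) = 40 * 1/2 = 20

20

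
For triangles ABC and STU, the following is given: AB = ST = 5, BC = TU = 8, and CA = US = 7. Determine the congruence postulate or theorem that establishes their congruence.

Consider the given information: AB = ST = 5, BC = TU = 8, and CA = US = 7
This is not SAS or AAS: SAS requires two sides and the included angle between them. AAS requires two angles and a non-included side.
The correct criterion is SSS. All three pairs of corresponding sides are equal (Side-Side-Side).

SSS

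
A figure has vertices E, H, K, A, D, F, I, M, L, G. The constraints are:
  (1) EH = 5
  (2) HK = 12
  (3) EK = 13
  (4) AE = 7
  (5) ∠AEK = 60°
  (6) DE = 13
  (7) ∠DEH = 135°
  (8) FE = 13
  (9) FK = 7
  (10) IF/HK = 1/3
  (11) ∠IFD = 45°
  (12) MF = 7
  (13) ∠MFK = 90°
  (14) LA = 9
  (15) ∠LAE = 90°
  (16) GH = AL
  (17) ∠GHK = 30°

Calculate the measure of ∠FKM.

Step 1: By the law of cosines on triangle KFM: KM² = 7² + 7² − 2·7·7·cos(90°) = 98, so KM = 7·√2.
Step 2: By the inverse law of cosines on triangle FKM: cos(∠FKM) = (7² + (7·√2)² − 7²) / (2·7·7·√2) = 98/138.59 = 0.7071, so ∠FKM = 45°.

Therefore, the measure of angle ∠FKM = 45°.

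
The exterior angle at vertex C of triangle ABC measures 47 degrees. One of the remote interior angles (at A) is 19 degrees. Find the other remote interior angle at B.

By the exterior angle theorem: exterior angle = sum of remote interior angles.
47 = 19 + angle B
angle B = 47 - 19 = 28 degrees

28 degrees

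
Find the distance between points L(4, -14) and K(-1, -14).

The horizontal distance is |-1 - 4| = 5 and the vertical distance is |-14 - -14| = 0.
By the Pythagorean theorem, d = sqrt(5^2 + 0^2) = sqrt(25) = 5.

5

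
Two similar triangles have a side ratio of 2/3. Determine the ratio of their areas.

The ratio of areas of similar triangles equals the square of the side ratio.
Side ratio = 2:3
Area ratio = (2/3)^2 = 4/9 = 4:9

4:9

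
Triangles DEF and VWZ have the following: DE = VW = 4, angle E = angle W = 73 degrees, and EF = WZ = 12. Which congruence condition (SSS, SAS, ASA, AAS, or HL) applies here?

Consider the given information: DE = VW = 4, angle E = angle W = 73 degrees, and EF = WZ = 12
This is not SSS or HL: SSS requires all three pairs of sides, but we don't have that. HL only applies to right triangles with matching hypotenuse and leg.
The correct criterion is SAS. Two pairs of corresponding sides and the included angle are equal (Side-Angle-Side).

SAS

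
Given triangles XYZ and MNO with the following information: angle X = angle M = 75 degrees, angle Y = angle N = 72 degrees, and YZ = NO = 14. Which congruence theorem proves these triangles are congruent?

The given information matches AAS: Two pairs of corresponding angles and a non-included side are equal (Angle-Angle-Side).

AAS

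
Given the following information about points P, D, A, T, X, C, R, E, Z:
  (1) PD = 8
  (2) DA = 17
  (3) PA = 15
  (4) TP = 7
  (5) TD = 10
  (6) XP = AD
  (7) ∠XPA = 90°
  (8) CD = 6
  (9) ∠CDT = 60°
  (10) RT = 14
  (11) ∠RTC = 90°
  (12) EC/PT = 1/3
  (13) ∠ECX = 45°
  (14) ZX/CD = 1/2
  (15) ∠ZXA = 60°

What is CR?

Step 1: By the law of cosines on triangle CDT: CT² = 6² + 10² − 2·6·10·cos(60°) = 76, so CT = 2·√19.
Step 2: By the law of cosines on triangle CTR: CR² = (2·√19)² + 14² − 2·2·√19·14·cos(90°) = 272, so CR = 4·√17.

Therefore, the length of CR = 4·√17.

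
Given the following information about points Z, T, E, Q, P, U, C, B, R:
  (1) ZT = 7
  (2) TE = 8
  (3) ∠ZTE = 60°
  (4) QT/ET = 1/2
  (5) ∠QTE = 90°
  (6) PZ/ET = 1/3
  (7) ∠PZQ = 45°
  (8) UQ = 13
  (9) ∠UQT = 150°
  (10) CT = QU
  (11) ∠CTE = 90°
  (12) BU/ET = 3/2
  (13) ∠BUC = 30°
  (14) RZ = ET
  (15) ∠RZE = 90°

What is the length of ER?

From the given relations: RZ = ET = 8.
Step 1: By the law of cosines on triangle ZTE: ZE² = 7² + 8² − 2·7·8·cos(60°) = 57, so ZE = √57.
Step 2: By the law of cosines on triangle EZR: ER² = √57² + 8² − 2·√57·8·cos(90°) = 121, so ER = 11.

Therefore, the length of ER = 11.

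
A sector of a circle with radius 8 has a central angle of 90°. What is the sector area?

The full circle has area πr² = π(8)² = 64*pi.
The sector covers 90° out of 360°, a fraction of 1/4.
Sector area = 64*pi × 1/4 = 16*pi.

16*pi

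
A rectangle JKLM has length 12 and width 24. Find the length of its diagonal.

Using the Pythagorean theorem:
d² = 12² + 24² = 144 + 576 = 720
d = sqrt(720) = 12*sqrt(5)

12*sqrt(5)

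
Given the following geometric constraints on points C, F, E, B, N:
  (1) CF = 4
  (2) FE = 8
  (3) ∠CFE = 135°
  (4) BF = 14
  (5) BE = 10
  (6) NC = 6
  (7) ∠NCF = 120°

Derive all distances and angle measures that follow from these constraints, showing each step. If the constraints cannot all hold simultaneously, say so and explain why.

The constraints are consistent.

Step 1: From CF = 4, FE = 8, and ∠CFE = 135°, by the law of cosines:
  CE² = CF² + FE² - 2·CF·FE·cos(135°) = 16 + 64 + 45.25 = 125.3
  CE ≈ 11.19

Step 2: From FC = 4, CN = 6, and ∠FCN = 120°, by the law of cosines:
  FN² = FC² + CN² - 2·FC·CN·cos(120°) = 16 + 36 + 24 = 76
  FN = 2·√19

Step 3: From FB = 14, FE = 8, BE = 10, by the inverse law of cosines:
  cos(∠BFE) = (FB² + FE² - BE²) / (2·FB·FE)
  ∠BFE = 44.42°

Step 4: From EB = 10, EF = 8, BF = 14, by the inverse law of cosines:
  cos(∠BEF) = (EB² + EF² - BF²) / (2·EB·EF)
  ∠BEF = 101.54°

Step 5: From BE = 10, BF = 14, EF = 8, by the inverse law of cosines:
  cos(∠EBF) = (BE² + BF² - EF²) / (2·BE·BF)
  ∠EBF = 34.05°

Step 6: From CE = 11.19, CF = 4, EF = 8, by the inverse law of cosines:
  cos(∠ECF) = (CE² + CF² - EF²) / (2·CE·CF)
  ∠ECF = 30.36°

Step 7: From FC = 4, FN = 2·√19, CN = 6, by the inverse law of cosines:
  cos(∠CFN) = (FC² + FN² - CN²) / (2·FC·FN)
  ∠CFN = 36.59°

Step 8: From EC = 11.19, EF = 8, CF = 4, by the inverse law of cosines:
  cos(∠CEF) = (EC² + EF² - CF²) / (2·EC·EF)
  ∠CEF = 14.64°

Step 9: From NC = 6, NF = 2·√19, CF = 4, by the inverse law of cosines:
  cos(∠CNF) = (NC² + NF² - CF²) / (2·NC·NF)
  ∠CNF = 23.41°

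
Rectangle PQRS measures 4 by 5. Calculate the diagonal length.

Using the Pythagorean theorem:
d² = 4² + 5² = 16 + 25 = 41
d = sqrt(41)

sqrt(41)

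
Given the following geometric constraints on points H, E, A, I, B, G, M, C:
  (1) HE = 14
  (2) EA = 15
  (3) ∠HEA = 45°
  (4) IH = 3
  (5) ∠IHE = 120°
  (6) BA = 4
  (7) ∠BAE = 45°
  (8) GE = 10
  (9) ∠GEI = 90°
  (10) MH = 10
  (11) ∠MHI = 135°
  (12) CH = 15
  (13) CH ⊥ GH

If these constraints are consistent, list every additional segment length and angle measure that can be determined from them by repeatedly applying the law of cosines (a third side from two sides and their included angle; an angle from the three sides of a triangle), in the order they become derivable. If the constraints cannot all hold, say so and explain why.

The constraints are consistent. Derivable facts, in order:
After 1 step:
- EB ≈ 12.5
- EI ≈ 15.72
- HA ≈ 11.14
- IM ≈ 12.31
After 2 steps:
- IG ≈ 18.63
- ∠ABE = 121.92°
- ∠AEB = 13.08°
- ∠AHE = 72.26°
- ∠EAH = 62.74°
- ∠EIH = 50.48°
- ∠HEI = 9.52°
- ∠HIM = 35.07°
- ∠HMI = 9.93°
After 3 steps:
- ∠EGI = 57.53°
- ∠EIG = 32.47°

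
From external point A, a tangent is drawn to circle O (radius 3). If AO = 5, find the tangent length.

Let T be the point of tangency. Then OT ⊥ AT (radius ⊥ tangent).
In right triangle OTA: OA² = OT² + AT²
5² = 3² + AT²
AT² = 16, AT = 4

4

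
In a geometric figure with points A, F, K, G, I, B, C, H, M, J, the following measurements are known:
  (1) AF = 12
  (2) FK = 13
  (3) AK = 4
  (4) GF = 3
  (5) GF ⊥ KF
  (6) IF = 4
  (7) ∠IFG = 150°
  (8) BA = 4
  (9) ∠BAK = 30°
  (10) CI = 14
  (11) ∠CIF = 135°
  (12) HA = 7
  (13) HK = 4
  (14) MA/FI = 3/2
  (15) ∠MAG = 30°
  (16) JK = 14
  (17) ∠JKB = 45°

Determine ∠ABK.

Step 1: By the law of cosines on triangle BAK: BK² = 4² + 4² − 2·4·4·cos(30°) = 4.29, so BK ≈ 2.07.
Step 2: By the inverse law of cosines on triangle ABK: cos(∠ABK) = (4² + 2.07² − 4²) / (2·4·2.07) = 4.29/16.56 = 0.2588, so ∠ABK = 75°.

Therefore, the measure of angle ∠ABK = 75°.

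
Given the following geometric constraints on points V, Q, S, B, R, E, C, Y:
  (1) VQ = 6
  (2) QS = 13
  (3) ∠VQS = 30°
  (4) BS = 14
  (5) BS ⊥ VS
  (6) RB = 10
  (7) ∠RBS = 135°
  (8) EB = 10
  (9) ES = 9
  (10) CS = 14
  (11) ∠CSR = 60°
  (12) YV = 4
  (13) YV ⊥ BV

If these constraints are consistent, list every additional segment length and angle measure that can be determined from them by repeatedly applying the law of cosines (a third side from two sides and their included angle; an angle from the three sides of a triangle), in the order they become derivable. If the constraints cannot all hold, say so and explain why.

The constraints are consistent. Derivable facts, in order:
After 1 step:
- SR ≈ 22.23
- VS ≈ 8.36
- ∠BES = 94.78°
- ∠BSE = 45.38°
- ∠EBS = 39.84°
After 2 steps:
- RC ≈ 19.46
- VB ≈ 16.31
- ∠BRS = 26.45°
- ∠BSR = 18.55°
- ∠QSV = 21.03°
- ∠QVS = 128.97°
After 3 steps:
- BY ≈ 16.79
- ∠BVS = 59.15°
- ∠CRS = 38.53°
- ∠RCS = 81.47°
- ∠SBV = 30.85°
After 4 steps:
- ∠BYV = 76.22°
- ∠VBY = 13.78°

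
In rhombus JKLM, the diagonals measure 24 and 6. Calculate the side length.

Half-diagonals are 12 and 3. side = sqrt(12^2 + 3^2) = sqrt(153) = 3*sqrt(17)

3*sqrt(17)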